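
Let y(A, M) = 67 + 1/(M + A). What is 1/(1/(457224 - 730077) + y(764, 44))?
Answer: 220465224/14771442053 ≈ 0.014925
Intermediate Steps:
y(A, M) = 67 + 1/(A + M)
1/(1/(457224 - 730077) + y(764, 44)) = 1/(1/(457224 - 730077) + (1 + 67*764 + 67*44)/(764 + 44)) = 1/(1/(-272853) + (1 + 51188 + 2948)/808) = 1/(-1/272853 + (1/808)*54137) = 1/(-1/272853 + 54137/808) = 1/(14771442053/220465224) = 220465224/14771442053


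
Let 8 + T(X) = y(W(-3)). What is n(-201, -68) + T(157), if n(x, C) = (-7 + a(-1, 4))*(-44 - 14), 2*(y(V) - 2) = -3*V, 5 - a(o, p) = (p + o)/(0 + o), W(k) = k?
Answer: -119/2 ≈ -59.500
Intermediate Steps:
a(o, p) = 5 - (o + p)/o (a(o, p) = 5 - (p + o)/(0 + o) = 5 - (o + p)/o)
y(V) = 2 - 3*V/2 (y(V) = 2 + (-3*V)/2 = 2 - 3*V/2)
T(X) = -3/2 (T(X) = -8 + (2 - 3/2*(-3)) = -8 + (2 + 9/2) = -8 + 13/2 = -3/2)
n(x, C) = -58 (n(x, C) = (-7 + (4 - 1*4/(-1)))*(-44 - 14) = (-7 + (4 - 1*4*(-1)))*(-58) = (-7 + (4 + 4))*(-58) = (-7 + 8)*(-58) = 1*(-58) = -58)
n(-201, -68) + T(157) = -58 - 3/2 = -119/2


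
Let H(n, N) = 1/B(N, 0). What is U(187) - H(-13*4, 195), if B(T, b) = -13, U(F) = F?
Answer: 2432/13 ≈ 187.08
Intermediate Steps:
H(n, N) = -1/13 (H(n, N) = 1/(-13) = -1/13)
U(187) - H(-13*4, 195) = 187 - 1*(-1/13) = 187 + 1/13 = 2432/13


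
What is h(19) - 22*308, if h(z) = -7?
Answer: -6783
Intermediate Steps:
h(19) - 22*308 = -7 - 22*308 = -7 - 6776 = -6783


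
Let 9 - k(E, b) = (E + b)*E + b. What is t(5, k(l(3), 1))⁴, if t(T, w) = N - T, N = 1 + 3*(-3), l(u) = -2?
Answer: 28561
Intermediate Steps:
N = -8 (N = 1 - 9 = -8)
k(E, b) = 9 - b - E*(E + b) (k(E, b) = 9 - ((E + b)*E + b) = 9 - (E*(E + b) + b) = 9 - (b + E*(E + b)) = 9 + (-b - E*(E + b)) = 9 - b - E*(E + b))
t(T, w) = -8 - T
t(5, k(l(3), 1))⁴ = (-8 - 1*5)⁴ = (-8 - 5)⁴ = (-13)⁴ = 28561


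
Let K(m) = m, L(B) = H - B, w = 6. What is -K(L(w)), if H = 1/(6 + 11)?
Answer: 101/17 ≈ 5.9412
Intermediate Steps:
H = 1/17 ≈ 0.058824
L(B) = 1/17 - B
-K(L(w)) = -(1/17 - 1*6) = -(1/17 - 6) = -1*(-101/17) = 101/17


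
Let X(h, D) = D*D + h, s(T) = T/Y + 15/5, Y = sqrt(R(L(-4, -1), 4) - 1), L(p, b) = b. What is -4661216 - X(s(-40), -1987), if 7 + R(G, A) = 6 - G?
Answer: -8609388 - 40*I ≈ -8.6094e+6 - 40.0*I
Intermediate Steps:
R(G, A) = -1 - G (R(G, A) = -7 + (6 - G) = -1 - G)
Y = I (Y = sqrt((-1 - 1*(-1)) - 1) = sqrt((-1 + 1) - 1) = sqrt(0 - 1) = sqrt(-1) = I ≈ 1.0*I)
s(T) = 3 - I*T (s(T) = T/I + 15/5 = T*(-I) + 15*(1/5) = -I*T + 3 = 3 - I*T)
X(h, D) = h + D**2 (X(h, D) = D**2 + h = h + D**2)
-4661216 - X(s(-40), -1987) = -4661216 - ((3 - 1*I*(-40)) + (-1987)**2) = -4661216 - ((3 + 40*I) + 3948169) = -4661216 - (3948172 + 40*I) = -4661216 + (-3948172 - 40*I) = -8609388 - 40*I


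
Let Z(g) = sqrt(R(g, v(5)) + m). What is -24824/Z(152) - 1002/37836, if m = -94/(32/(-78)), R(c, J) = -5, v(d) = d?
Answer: -167/6306 - 49648*sqrt(3586)/1793 ≈ -1658.2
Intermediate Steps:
m = 1833/8 (m = -94/(32*(-1/78)) = -94/(-16/39) = -94*(-39/16) = 1833/8 ≈ 229.13)
Z(g) = sqrt(3586)/4 (Z(g) = sqrt(-5 + 1833/8) = sqrt(1793/8) = sqrt(3586)/4)
-24824/Z(152) - 1002/37836 = -24824*2*sqrt(3586)/1793 - 1002/37836 = -49648*sqrt(3586)/1793 - 1002*1/37836 = -49648*sqrt(3586)/1793 - 167/6306 = -167/6306 - 49648*sqrt(3586)/1793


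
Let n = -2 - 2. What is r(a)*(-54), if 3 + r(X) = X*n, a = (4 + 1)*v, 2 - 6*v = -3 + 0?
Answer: 1062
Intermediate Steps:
n = -4
v = 5/6 (v = 1/3 - (-3 + 0)/6 = 1/3 - 1/6*(-3) = 1/3 + 1/2 = 5/6 ≈ 0.83333)
a = 25/6 (a = (4 + 1)*(5/6) = 5*(5/6) = 25/6 ≈ 4.1667)
r(X) = -3 - 4*X (r(X) = -3 + X*(-4) = -3 - 4*X)
r(a)*(-54) = (-3 - 4*25/6)*(-54) = (-3 - 50/3)*(-54) = -59/3*(-54) = 1062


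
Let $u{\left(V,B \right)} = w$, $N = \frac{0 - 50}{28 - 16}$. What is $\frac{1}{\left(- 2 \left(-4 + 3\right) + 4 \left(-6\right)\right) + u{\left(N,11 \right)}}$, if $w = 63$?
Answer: $\frac{1}{41} \approx 0.02439$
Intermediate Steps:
$N = - \frac{25}{6}$ ($N = - \frac{50}{12} = \left(-50\right) \frac{1}{12} = - \frac{25}{6} \approx -4.1667$)
$u{\left(V,B \right)} = 63$
$\frac{1}{\left(- 2 \left(-4 + 3\right) + 4 \left(-6\right)\right) + u{\left(N,11 \right)}} = \frac{1}{\left(- 2 \left(-4 + 3\right) + 4 \left(-6\right)\right) + 63} = \frac{1}{\left(\left(-2\right) \left(-1\right) - 24\right) + 63} = \frac{1}{\left(2 - 24\right) + 63} = \frac{1}{-22 + 63} = \frac{1}{41}$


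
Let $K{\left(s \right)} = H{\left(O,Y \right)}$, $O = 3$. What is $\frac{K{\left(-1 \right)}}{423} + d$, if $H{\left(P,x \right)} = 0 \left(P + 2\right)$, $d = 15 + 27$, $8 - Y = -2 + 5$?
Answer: $42$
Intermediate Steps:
$Y = 5$ ($Y = 8 - \left(-2 + 5\right) = 8 - 3 = 5$)
$d = 42$
$H{\left(P,x \right)} = 0$ ($H{\left(P,x \right)} = 0 \left(2 + P\right) = 0$)
$K{\left(s \right)} = 0$
$\frac{K{\left(-1 \right)}}{423} + d = \frac{1}{423} \cdot 0 + 42 = 0 + 42 = 42$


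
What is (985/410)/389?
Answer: 197/31898 ≈ 0.0061759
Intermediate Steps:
(985/410)/389 = (985*(1/410))*(1/389) = (197/82)*(1/389) = 197/31898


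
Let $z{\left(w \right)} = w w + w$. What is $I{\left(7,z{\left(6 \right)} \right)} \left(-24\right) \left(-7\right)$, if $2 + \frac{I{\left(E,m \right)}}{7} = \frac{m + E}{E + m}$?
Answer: $-1176$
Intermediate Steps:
$z{\left(w \right)} = w + w^{2}$ ($z{\left(w \right)} = w^{2} + w = w + w^{2}$)
$I{\left(E,m \right)} = -7$ ($I{\left(E,m \right)} = -14 + 7 \frac{m + E}{E + m} = -14 + 7 \frac{E + m}{E + m} = -14 + 7 \cdot 1 = -14 + 7 = -7$)
$I{\left(7,z{\left(6 \right)} \right)} \left(-24\right) \left(-7\right) = \left(-7\right) \left(-24\right) \left(-7\right) = 168 \left(-7\right) = -1176$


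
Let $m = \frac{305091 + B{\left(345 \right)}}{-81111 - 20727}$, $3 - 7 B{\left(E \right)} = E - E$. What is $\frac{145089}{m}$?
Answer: $- \frac{17238169179}{355940} \approx -48430.0$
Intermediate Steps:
$B{\left(E \right)} = \frac{3}{7}$ ($B{\left(E \right)} = \frac{3}{7} - \frac{E - E}{7} = \frac{3}{7} - 0 = \frac{3}{7} + 0 = \frac{3}{7}$)
$m = - \frac{355940}{118811}$ ($m = \frac{305091 + \frac{3}{7}}{-81111 - 20727} = \frac{2135640}{7 \left(-101838\right)} = \frac{2135640}{7} \left(- \frac{1}{101838}\right) = - \frac{355940}{118811} \approx -2.9958$)
$\frac{145089}{m} = \frac{145089}{- \frac{355940}{118811}} = 145089 \left(- \frac{118811}{355940}\right) = - \frac{17238169179}{355940}$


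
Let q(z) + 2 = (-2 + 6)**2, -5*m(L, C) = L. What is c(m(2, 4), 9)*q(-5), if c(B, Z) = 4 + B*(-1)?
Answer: 308/5 ≈ 61.600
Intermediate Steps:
m(L, C) = -L/5
q(z) = 14 (q(z) = -2 + (-2 + 6)**2 = -2 + 4**2 = -2 + 16 = 14)
c(B, Z) = 4 - B
c(m(2, 4), 9)*q(-5) = (4 - (-1)*2/5)*14 = (4 - 1*(-2/5))*14 = (4 + 2/5)*14 = (22/5)*14 = 308/5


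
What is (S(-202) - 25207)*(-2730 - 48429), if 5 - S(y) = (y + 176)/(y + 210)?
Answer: 5156571405/4 ≈ 1.2891e+9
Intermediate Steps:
S(y) = 5 - (176 + y)/(210 + y) (S(y) = 5 - (y + 176)/(y + 210) = 5 - (176 + y)/(210 + y))
(S(-202) - 25207)*(-2730 - 48429) = (2*(437 + 2*(-202))/(210 - 202) - 25207)*(-2730 - 48429) = (2*(437 - 404)/8 - 25207)*(-51159) = (2*(1/8)*33 - 25207)*(-51159) = (33/4 - 25207)*(-51159) = -100795/4*(-51159) = 5156571405/4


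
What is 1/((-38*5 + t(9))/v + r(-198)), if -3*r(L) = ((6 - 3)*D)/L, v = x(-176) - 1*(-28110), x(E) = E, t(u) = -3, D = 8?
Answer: 2765466/92629 ≈ 29.855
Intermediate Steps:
v = 27934 (v = -176 - 1*(-28110) = -176 + 28110 = 27934)
r(L) = -8/L (r(L) = -(6 - 3)*8/(3*L) = -3*8/(3*L) = -8/L)
1/((-38*5 + t(9))/v + r(-198)) = 1/((-38*5 - 3)/27934 - 8/(-198)) = 1/((-190 - 3)*(1/27934) - 8*(-1/198)) = 1/(-193*1/27934 + 4/99) = 1/(-193/27934 + 4/99) = 1/(92629/2765466) = 2765466/92629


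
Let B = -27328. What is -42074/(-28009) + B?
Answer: -765387878/28009 ≈ -27327.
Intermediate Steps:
-42074/(-28009) + B = -42074/(-28009) - 27328 = -42074*(-1/28009) - 27328 = 42074/28009 - 27328 = -765387878/28009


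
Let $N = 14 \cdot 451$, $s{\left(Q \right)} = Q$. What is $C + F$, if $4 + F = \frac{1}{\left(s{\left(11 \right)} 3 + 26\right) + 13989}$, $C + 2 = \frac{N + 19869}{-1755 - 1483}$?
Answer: $- \frac{320370045}{22743712} \approx -14.086$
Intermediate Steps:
$N = 6314$
$C = - \frac{32659}{3238}$ ($C = -2 + \frac{6314 + 19869}{-1755 - 1483} = -2 + \frac{26183}{-1755 + \left(-11739 + 10256\right)} = -2 + \frac{26183}{-1755 - 1483} = -2 + \frac{26183}{-3238} = -2 + 26183 \left(- \frac{1}{3238}\right) = -2 - \frac{26183}{3238} = - \frac{32659}{3238} \approx -10.086$)
$F = - \frac{56191}{14048}$ ($F = -4 + \frac{1}{\left(11 \cdot 3 + 26\right) + 13989} = -4 + \frac{1}{\left(33 + 26\right) + 13989} = -4 + \frac{1}{59 + 13989} = -4 + \frac{1}{14048} = - \frac{56191}{14048} \approx -3.9999$)
$C + F = - \frac{32659}{3238} - \frac{56191}{14048} = - \frac{320370045}{22743712}$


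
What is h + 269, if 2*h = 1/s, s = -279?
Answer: 150101/558 ≈ 269.00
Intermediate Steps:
h = -1/558 (h = (½)/(-279) = (½)*(-1/279) = -1/558 ≈ -0.0017921)
h + 269 = -1/558 + 269 = 150101/558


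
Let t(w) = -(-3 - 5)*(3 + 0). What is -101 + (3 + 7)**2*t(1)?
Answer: 2299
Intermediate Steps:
t(w) = 24 (t(w) = -(-8)*3 = -1*(-24) = 24)
-101 + (3 + 7)**2*t(1) = -101 + (3 + 7)**2*24 = -101 + 10**2*24 = -101 + 100*24 = -101 + 2400 = 2299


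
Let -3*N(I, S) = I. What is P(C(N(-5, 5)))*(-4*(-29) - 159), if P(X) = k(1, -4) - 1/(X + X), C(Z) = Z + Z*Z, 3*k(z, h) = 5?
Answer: -16039/240 ≈ -66.829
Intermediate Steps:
N(I, S) = -I/3
k(z, h) = 5/3 (k(z, h) = (⅓)*5 = 5/3)
C(Z) = Z + Z²
P(X) = 5/3 - 1/(2*X) (P(X) = 5/3 - 1/(X + X) = 5/3 - 1/(2*X))
P(C(N(-5, 5)))*(-4*(-29) - 159) = ((-3 + 10*((-⅓*(-5))*(1 - ⅓*(-5))))/(6*(((-⅓*(-5))*(1 - ⅓*(-5))))))*(-4*(-29) - 159) = ((-3 + 10*(5*(1 + 5/3)/3))/(6*((5*(1 + 5/3)/3))))*(116 - 159) = ((-3 + 10*((5/3)*(8/3)))/(6*(((5/3)*(8/3)))))*(-43) = ((-3 + 10*(40/9))/(6*(40/9)))*(-43) = ((⅙)*(9/40)*(-3 + 400/9))*(-43) = ((⅙)*(9/40)*(373/9))*(-43) = (373/240)*(-43) = -16039/240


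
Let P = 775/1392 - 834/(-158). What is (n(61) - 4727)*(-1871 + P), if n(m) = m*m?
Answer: 103169544817/54984 ≈ 1.8764e+6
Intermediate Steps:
n(m) = m²
P = 641689/109968 (P = 775*(1/1392) - 834*(-1/158) = 775/1392 + 417/79 = 641689/109968 ≈ 5.8352)
(n(61) - 4727)*(-1871 + P) = (61² - 4727)*(-1871 + 641689/109968) = (3721 - 4727)*(-205108439/109968) = -1006*(-205108439/109968) = 103169544817/54984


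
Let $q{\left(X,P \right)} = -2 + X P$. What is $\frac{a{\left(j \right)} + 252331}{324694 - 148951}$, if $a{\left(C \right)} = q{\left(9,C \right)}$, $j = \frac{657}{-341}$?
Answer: $\frac{86038276}{59928363} \approx 1.4357$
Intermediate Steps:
$j = - \frac{657}{341}$ ($j = 657 \left(- \frac{1}{341}\right) = - \frac{657}{341} \approx -1.9267$)
$q{\left(X,P \right)} = -2 + P X$
$a{\left(C \right)} = -2 + 9 C$ ($a{\left(C \right)} = -2 + C 9 = -2 + 9 C$)
$\frac{a{\left(j \right)} + 252331}{324694 - 148951} = \frac{\left(-2 + 9 \left(- \frac{657}{341}\right)\right) + 252331}{324694 - 148951} = \frac{\left(-2 - \frac{5913}{341}\right) + 252331}{175743} = \left(- \frac{6595}{341} + 252331\right) \frac{1}{175743} = \frac{86038276}{341} \cdot \frac{1}{175743} = \frac{86038276}{59928363}$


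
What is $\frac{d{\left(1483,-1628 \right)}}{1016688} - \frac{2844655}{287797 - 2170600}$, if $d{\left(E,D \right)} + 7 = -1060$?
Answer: $\frac{963372550613}{638074405488} \approx 1.5098$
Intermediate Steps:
$d{\left(E,D \right)} = -1067$ ($d{\left(E,D \right)} = -7 - 1060 = -1067$)
$\frac{d{\left(1483,-1628 \right)}}{1016688} - \frac{2844655}{287797 - 2170600} = - \frac{1067}{1016688} - \frac{2844655}{287797 - 2170600} = \left(-1067\right) \frac{1}{1016688} - \frac{2844655}{287797 - 2170600} = - \frac{1067}{1016688} - \frac{2844655}{-1882803} = - \frac{1067}{1016688} - - \frac{2844655}{1882803} = - \frac{1067}{1016688} + \frac{2844655}{1882803} = \frac{963372550613}{638074405488}$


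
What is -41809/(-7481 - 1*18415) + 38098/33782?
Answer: 1199488723/437409336 ≈ 2.7423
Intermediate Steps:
-41809/(-7481 - 1*18415) + 38098/33782 = -41809/(-7481 - 18415) + 38098*(1/33782) = -41809/(-25896) + 19049/16891 = -41809*(-1/25896) + 19049/16891 = 41809/25896 + 19049/16891 = 1199488723/437409336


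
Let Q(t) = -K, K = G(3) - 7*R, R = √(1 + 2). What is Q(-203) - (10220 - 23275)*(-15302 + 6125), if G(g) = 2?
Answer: -119805737 + 7*√3 ≈ -1.1981e+8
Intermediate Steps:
R = √3 ≈ 1.7320
K = 2 - 7*√3 ≈ -10.124
Q(t) = -2 + 7*√3 (Q(t) = -(2 - 7*√3) = -2 + 7*√3)
Q(-203) - (10220 - 23275)*(-15302 + 6125) = (-2 + 7*√3) - (10220 - 23275)*(-15302 + 6125) = (-2 + 7*√3) - (-13055)*(-9177) = (-2 + 7*√3) - 1*119805735 = (-2 + 7*√3) - 119805735 = -119805737 + 7*√3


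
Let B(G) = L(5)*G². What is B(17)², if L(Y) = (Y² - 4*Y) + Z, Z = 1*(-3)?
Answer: 334084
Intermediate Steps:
Z = -3
L(Y) = -3 + Y² - 4*Y (L(Y) = (Y² - 4*Y) - 3 = -3 + Y² - 4*Y)
B(G) = 2*G² (B(G) = (-3 + 5² - 4*5)*G² = (-3 + 25 - 20)*G² = 2*G²)
B(17)² = (2*17²)² = (2*289)² = 578² = 334084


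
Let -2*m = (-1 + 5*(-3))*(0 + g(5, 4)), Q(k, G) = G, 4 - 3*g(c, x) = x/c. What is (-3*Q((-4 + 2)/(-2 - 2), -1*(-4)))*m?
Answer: -512/5 ≈ -102.40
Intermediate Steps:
g(c, x) = 4/3 - x/(3*c)
m = 128/15 (m = -(-1 + 5*(-3))*(0 + (⅓)*(-1*4 + 4*5)/5)/2 = -(-1 - 15)*(0 + (⅓)*(⅕)*(-4 + 20))/2 = -(-8)*(0 + (⅓)*(⅕)*16) = -(-8)*(0 + 16/15) = -(-8)*16/15 = -½*(-256/15) = 128/15 ≈ 8.5333)
(-3*Q((-4 + 2)/(-2 - 2), -1*(-4)))*m = -(-3)*(-4)*(128/15) = -3*4*(128/15) = -12*128/15 = -512/5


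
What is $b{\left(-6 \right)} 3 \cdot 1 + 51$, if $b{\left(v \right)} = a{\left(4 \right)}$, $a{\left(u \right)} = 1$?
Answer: $54$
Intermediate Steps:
$b{\left(v \right)} = 1$
$b{\left(-6 \right)} 3 \cdot 1 + 51 = 1 \cdot 3 \cdot 1 + 51 = 1 \cdot 3 + 51 = 3 + 51 = 54$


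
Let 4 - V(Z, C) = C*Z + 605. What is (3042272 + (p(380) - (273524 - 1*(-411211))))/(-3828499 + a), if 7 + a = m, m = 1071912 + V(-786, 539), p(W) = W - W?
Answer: -336791/333363 ≈ -1.0103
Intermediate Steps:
V(Z, C) = -601 - C*Z (V(Z, C) = 4 - (C*Z + 605) = 4 - (605 + C*Z) = 4 + (-605 - C*Z) = -601 - C*Z)
p(W) = 0
m = 1494965 (m = 1071912 + (-601 - 1*539*(-786)) = 1071912 + (-601 + 423654) = 1071912 + 423053 = 1494965)
a = 1494958 (a = -7 + 1494965 = 1494958)
(3042272 + (p(380) - (273524 - 1*(-411211))))/(-3828499 + a) = (3042272 + (0 - (273524 - 1*(-411211))))/(-3828499 + 1494958) = (3042272 + (0 - (273524 + 411211)))/(-2333541) = (3042272 + (0 - 1*684735))*(-1/2333541) = (3042272 + (0 - 684735))*(-1/2333541) = (3042272 - 684735)*(-1/2333541) = 2357537*(-1/2333541) = -336791/333363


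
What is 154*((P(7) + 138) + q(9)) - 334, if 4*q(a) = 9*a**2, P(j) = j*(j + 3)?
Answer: 119529/2 ≈ 59765.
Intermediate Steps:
P(j) = j*(3 + j)
q(a) = 9*a**2/4 (q(a) = (9*a**2)/4 = 9*a**2/4)
154*((P(7) + 138) + q(9)) - 334 = 154*((7*(3 + 7) + 138) + (9/4)*9**2) - 334 = 154*((7*10 + 138) + (9/4)*81) - 334 = 154*((70 + 138) + 729/4) - 334 = 154*(208 + 729/4) - 334 = 154*(1561/4) - 334 = 120197/2 - 334 = 119529/2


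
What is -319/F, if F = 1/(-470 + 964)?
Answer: -157586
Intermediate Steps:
F = 1/494 ≈ 0.0020243
-319/F = -319/1/494 = -319*494 = -157586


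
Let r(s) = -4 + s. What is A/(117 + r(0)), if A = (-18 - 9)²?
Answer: 729/113 ≈ 6.4513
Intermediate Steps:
A = 729 (A = (-27)² = 729)
A/(117 + r(0)) = 729/(117 + (-4 + 0)) = 729/(117 - 4) = 729/113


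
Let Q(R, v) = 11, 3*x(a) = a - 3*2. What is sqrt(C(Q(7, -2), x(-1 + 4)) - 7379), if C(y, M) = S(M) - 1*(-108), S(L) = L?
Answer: 6*I*sqrt(202) ≈ 85.276*I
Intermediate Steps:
x(a) = -2 + a/3 (x(a) = (a - 3*2)/3 = (a - 6)/3 = (-6 + a)/3 = -2 + a/3)
C(y, M) = 108 + M (C(y, M) = M - 1*(-108) = M + 108 = 108 + M)
sqrt(C(Q(7, -2), x(-1 + 4)) - 7379) = sqrt((108 + (-2 + (-1 + 4)/3)) - 7379) = sqrt((108 + (-2 + (1/3)*3)) - 7379) = sqrt((108 + (-2 + 1)) - 7379) = sqrt((108 - 1) - 7379) = sqrt(107 - 7379) = sqrt(-7272) = 6*I*sqrt(202)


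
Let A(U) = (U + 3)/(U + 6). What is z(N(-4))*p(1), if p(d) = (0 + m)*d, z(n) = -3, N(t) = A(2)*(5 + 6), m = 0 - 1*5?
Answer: 15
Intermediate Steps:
A(U) = (3 + U)/(6 + U)
m = -5 (m = 0 - 5 = -5)
N(t) = 55/8 (N(t) = ((3 + 2)/(6 + 2))*(5 + 6) = (5/8)*11 = 55/8)
p(d) = -5*d (p(d) = (0 - 5)*d = -5*d)
z(N(-4))*p(1) = -(-15) = -3*(-5) = 15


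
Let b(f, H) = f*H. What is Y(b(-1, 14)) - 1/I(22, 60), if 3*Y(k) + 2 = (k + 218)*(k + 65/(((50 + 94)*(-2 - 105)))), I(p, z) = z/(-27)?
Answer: -9172609/9630 ≈ -952.50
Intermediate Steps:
I(p, z) = -z/27 (I(p, z) = z*(-1/27) = -z/27)
b(f, H) = H*f
Y(k) = -⅔ + (218 + k)*(-65/15408 + k)/3 (Y(k) = -⅔ + ((k + 218)*(k + 65/(((50 + 94)*(-2 - 105)))))/3 = -⅔ + ((218 + k)*(k + 65/((144*(-107)))))/3 = -⅔ + ((218 + k)*(k + 65/(-15408)))/3 = -⅔ + ((218 + k)*(k + 65*(-1/15408)))/3 = -⅔ + ((218 + k)*(k - 65/15408))/3 = -⅔ + ((218 + k)*(-65/15408 + k))/3 = -⅔ + (218 + k)*(-65/15408 + k)/3)
Y(b(-1, 14)) - 1/I(22, 60) = (-22493/23112 + (14*(-1))²/3 + 3358879*(14*(-1))/46224) - 1/((-1/27*60)) = (-22493/23112 + (⅓)*(-14)² + (3358879/46224)*(-14)) - 1/(-20/9) = (-22493/23112 + (⅓)*196 - 23512153/23112) - 1*(-9/20) = (-22493/23112 + 196/3 - 23512153/23112) + 9/20 = -3670777/3852 + 9/20 = -9172609/9630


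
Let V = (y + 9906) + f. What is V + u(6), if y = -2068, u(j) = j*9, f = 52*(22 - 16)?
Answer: 8204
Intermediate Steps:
f = 312 (f = 52*6 = 312)
u(j) = 9*j
V = 8150 (V = (-2068 + 9906) + 312 = 7838 + 312 = 8150)
V + u(6) = 8150 + 9*6 = 8150 + 54 = 8204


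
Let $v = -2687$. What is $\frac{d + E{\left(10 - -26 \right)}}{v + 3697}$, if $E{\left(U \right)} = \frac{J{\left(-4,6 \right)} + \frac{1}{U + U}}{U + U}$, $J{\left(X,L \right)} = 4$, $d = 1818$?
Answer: $\frac{9424801}{5235840} \approx 1.8001$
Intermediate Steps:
$E{\left(U \right)} = \frac{4 + \frac{1}{2 U}}{2 U}$ ($E{\left(U \right)} = \frac{4 + \frac{1}{U + U}}{U + U} = \frac{4 + \frac{1}{2 U}}{2 U}$)
$\frac{d + E{\left(10 - -26 \right)}}{v + 3697} = \frac{1818 + \frac{1 + 8 \left(10 - -26\right)}{4 \left(10 - -26\right)^{2}}}{-2687 + 3697} = \frac{1818 + \frac{1 + 8 \left(10 + 26\right)}{4 \left(10 + 26\right)^{2}}}{1010} = \left(1818 + \frac{1 + 8 \cdot 36}{4 \cdot 1296}\right) \frac{1}{1010} = \left(1818 + \frac{1}{4} \cdot \frac{1}{1296} \left(1 + 288\right)\right) \frac{1}{1010} = \left(1818 + \frac{1}{4} \cdot \frac{1}{1296} \cdot 289\right) \frac{1}{1010} = \left(1818 + \frac{289}{5184}\right) \frac{1}{1010} = \frac{9424801}{5184} \cdot \frac{1}{1010} = \frac{9424801}{5235840}$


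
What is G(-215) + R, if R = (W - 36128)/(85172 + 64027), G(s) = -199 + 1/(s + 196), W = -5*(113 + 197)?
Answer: -564986500/2834781 ≈ -199.31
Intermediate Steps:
W = -1550 (W = -5*310 = -1550)
G(s) = -199 + 1/(196 + s)
R = -37678/149199 (R = (-1550 - 36128)/(85172 + 64027) = -37678/149199 ≈ -0.25254)
G(-215) + R = (-39003 - 199*(-215))/(196 - 215) - 37678/149199 = (-39003 + 42785)/(-19) - 37678/149199 = -1/19*3782 - 37678/149199 = -3782/19 - 37678/149199 = -564986500/2834781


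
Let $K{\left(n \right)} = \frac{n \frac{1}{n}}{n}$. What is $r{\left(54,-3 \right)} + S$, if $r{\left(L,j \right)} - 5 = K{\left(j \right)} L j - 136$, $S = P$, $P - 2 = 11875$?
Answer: $11800$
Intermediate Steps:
$P = 11877$ ($P = 2 + 11875 = 11877$)
$S = 11877$
$K{\left(n \right)} = \frac{1}{n}$ ($K{\left(n \right)} = 1 \frac{1}{n} = \frac{1}{n}$)
$r{\left(L,j \right)} = -131 + L$ ($r{\left(L,j \right)} = 5 + \left(\frac{L}{j} j - 136\right) = 5 + \left(L - 136\right) = 5 + \left(-136 + L\right) = -131 + L$)
$r{\left(54,-3 \right)} + S = \left(-131 + 54\right) + 11877 = -77 + 11877 = 11800$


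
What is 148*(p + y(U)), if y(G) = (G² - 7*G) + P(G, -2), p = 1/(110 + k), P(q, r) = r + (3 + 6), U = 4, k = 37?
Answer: -108632/147 ≈ -738.99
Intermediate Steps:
P(q, r) = 9 + r (P(q, r) = r + 9 = 9 + r)
p = 1/147 (p = 1/(110 + 37) = 1/147 ≈ 0.0068027)
y(G) = 7 + G² - 7*G (y(G) = (G² - 7*G) + (9 - 2) = (G² - 7*G) + 7 = 7 + G² - 7*G)
148*(p + y(U)) = 148*(1/147 + (7 + 4² - 7*4)) = 148*(1/147 + (7 + 16 - 28)) = 148*(1/147 - 5) = 148*(-734/147) = -108632/147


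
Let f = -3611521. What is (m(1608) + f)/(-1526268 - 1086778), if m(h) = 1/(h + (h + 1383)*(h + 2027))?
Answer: 19635646460626/14206991304039 ≈ 1.3821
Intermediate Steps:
m(h) = 1/(h + (1383 + h)*(2027 + h))
(m(1608) + f)/(-1526268 - 1086778) = (1/(2803341 + 1608² + 3411*1608) - 3611521)/(-1526268 - 1086778) = (1/(2803341 + 2585664 + 5484888) - 3611521)/(-2613046) = (1/10873893 - 3611521)*(-1/2613046) = -39271292921252/10873893*(-1/2613046) = 19635646460626/14206991304039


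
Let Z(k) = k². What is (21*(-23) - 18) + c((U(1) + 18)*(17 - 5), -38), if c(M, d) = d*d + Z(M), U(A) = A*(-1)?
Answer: 42559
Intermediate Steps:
U(A) = -A
c(M, d) = M² + d² (c(M, d) = d*d + M² = d² + M² = M² + d²)
(21*(-23) - 18) + c((U(1) + 18)*(17 - 5), -38) = (21*(-23) - 18) + (((-1*1 + 18)*(17 - 5))² + (-38)²) = (-483 - 18) + (((-1 + 18)*12)² + 1444) = -501 + ((17*12)² + 1444) = -501 + (204² + 1444) = -501 + (41616 + 1444) = -501 + 43060 = 42559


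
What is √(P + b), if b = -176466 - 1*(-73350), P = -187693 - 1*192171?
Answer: 2*I*√120745 ≈ 694.97*I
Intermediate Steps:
P = -379864 (P = -187693 - 192171 = -379864)
b = -103116 (b = -176466 + 73350 = -103116)
√(P + b) = √(-379864 - 103116) = √(-482980) = 2*I*√120745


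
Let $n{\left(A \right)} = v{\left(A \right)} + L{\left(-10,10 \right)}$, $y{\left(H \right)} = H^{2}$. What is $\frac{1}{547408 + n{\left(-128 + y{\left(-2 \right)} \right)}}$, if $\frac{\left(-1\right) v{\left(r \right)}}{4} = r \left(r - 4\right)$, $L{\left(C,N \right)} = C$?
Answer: $\frac{1}{483910} \approx 2.0665 \cdot 10^{-6}$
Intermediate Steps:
$v{\left(r \right)} = - 4 r \left(-4 + r\right)$ ($v{\left(r \right)} = - 4 r \left(r - 4\right) = - 4 r \left(-4 + r\right)$)
$n{\left(A \right)} = -10 + 4 A \left(4 - A\right)$ ($n{\left(A \right)} = 4 A \left(4 - A\right) - 10 = -10 + 4 A \left(4 - A\right)$)
$\frac{1}{547408 + n{\left(-128 + y{\left(-2 \right)} \right)}} = \frac{1}{547408 - \left(10 - 16 \left(-128 + \left(-2\right)^{2}\right) + 4 \left(-128 + \left(-2\right)^{2}\right)^{2}\right)} = \frac{1}{547408 - \left(10 - 16 \left(-128 + 4\right) + 4 \left(-128 + 4\right)^{2}\right)} = \frac{1}{547408 - \left(1994 + 61504\right)} = \frac{1}{547408 - 63498} = \frac{1}{483910}$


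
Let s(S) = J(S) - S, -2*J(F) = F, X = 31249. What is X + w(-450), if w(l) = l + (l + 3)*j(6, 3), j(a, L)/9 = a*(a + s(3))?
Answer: -5408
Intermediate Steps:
J(F) = -F/2
s(S) = -3*S/2 (s(S) = -S/2 - S = -3*S/2)
j(a, L) = 9*a*(-9/2 + a) (j(a, L) = 9*(a*(a - 3/2*3)) = 9*(a*(a - 9/2)) = 9*(a*(-9/2 + a)) = 9*a*(-9/2 + a))
w(l) = 243 + 82*l (w(l) = l + (l + 3)*((9/2)*6*(-9 + 2*6)) = l + (3 + l)*((9/2)*6*(-9 + 12)) = l + (3 + l)*((9/2)*6*3) = l + (3 + l)*81 = l + (243 + 81*l) = 243 + 82*l)
X + w(-450) = 31249 + (243 + 82*(-450)) = 31249 + (243 - 36900) = 31249 - 36657 = -5408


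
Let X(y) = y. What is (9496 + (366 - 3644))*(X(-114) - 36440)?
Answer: -227292772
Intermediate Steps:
(9496 + (366 - 3644))*(X(-114) - 36440) = (9496 + (366 - 3644))*(-114 - 36440) = (9496 - 3278)*(-36554) = 6218*(-36554) = -227292772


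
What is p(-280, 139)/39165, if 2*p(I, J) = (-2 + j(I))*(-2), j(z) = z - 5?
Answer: 41/5595 ≈ 0.0073280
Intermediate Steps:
j(z) = -5 + z
p(I, J) = 7 - I (p(I, J) = ((-2 + (-5 + I))*(-2))/2 = ((-7 + I)*(-2))/2 = (14 - 2*I)/2 = 7 - I)
p(-280, 139)/39165 = (7 - 1*(-280))/39165 = (7 + 280)*(1/39165) = 287*(1/39165) = 41/5595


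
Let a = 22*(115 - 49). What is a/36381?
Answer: 484/12127 ≈ 0.039911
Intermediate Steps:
a = 1452 (a = 22*66 = 1452)
a/36381 = 1452/36381 = 1452*(1/36381) = 484/12127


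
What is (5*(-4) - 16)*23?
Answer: -828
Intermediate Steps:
(5*(-4) - 16)*23 = (-20 - 16)*23 = -36*23 = -828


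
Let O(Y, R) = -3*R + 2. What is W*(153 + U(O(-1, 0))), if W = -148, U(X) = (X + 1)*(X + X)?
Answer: -24420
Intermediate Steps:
O(Y, R) = 2 - 3*R
U(X) = 2*X*(1 + X) (U(X) = (1 + X)*(2*X) = 2*X*(1 + X))
W*(153 + U(O(-1, 0))) = -148*(153 + 2*(2 - 3*0)*(1 + (2 - 3*0))) = -148*(153 + 2*(2 + 0)*(1 + (2 + 0))) = -148*(153 + 2*2*(1 + 2)) = -148*(153 + 2*2*3) = -148*(153 + 12) = -148*165 = -24420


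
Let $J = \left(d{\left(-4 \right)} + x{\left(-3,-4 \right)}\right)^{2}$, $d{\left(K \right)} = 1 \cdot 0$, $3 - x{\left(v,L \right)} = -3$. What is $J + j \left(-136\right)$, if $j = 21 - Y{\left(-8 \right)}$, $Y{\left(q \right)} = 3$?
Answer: $-2412$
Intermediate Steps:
$x{\left(v,L \right)} = 6$ ($x{\left(v,L \right)} = 3 - -3 = 3 + 3 = 6$)
$j = 18$ ($j = 21 - 3 = 18$)
$d{\left(K \right)} = 0$
$J = 36$ ($J = \left(0 + 6\right)^{2} = 6^{2} = 36$)
$J + j \left(-136\right) = 36 + 18 \left(-136\right) = 36 - 2448 = -2412$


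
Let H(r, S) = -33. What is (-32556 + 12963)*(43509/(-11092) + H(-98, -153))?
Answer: 8024215185/11092 ≈ 7.2342e+5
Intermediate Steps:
(-32556 + 12963)*(43509/(-11092) + H(-98, -153)) = (-32556 + 12963)*(43509/(-11092) - 33) = -19593*(43509*(-1/11092) - 33) = -19593*(-43509/11092 - 33) = -19593*(-409545/11092) = 8024215185/11092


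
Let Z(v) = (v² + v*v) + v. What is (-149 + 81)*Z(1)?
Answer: -204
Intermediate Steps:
Z(v) = v + 2*v² (Z(v) = (v² + v²) + v = 2*v² + v = v + 2*v²)
(-149 + 81)*Z(1) = (-149 + 81)*(1*(1 + 2*1)) = -68*(1 + 2) = -68*3 = -204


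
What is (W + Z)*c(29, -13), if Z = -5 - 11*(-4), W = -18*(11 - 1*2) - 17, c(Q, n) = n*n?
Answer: -23660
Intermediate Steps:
c(Q, n) = n²
W = -179 (W = -18*(11 - 2) - 17 = -18*9 - 17 = -162 - 17 = -179)
Z = 39 (Z = -5 + 44 = 39)
(W + Z)*c(29, -13) = (-179 + 39)*(-13)² = -140*169 = -23660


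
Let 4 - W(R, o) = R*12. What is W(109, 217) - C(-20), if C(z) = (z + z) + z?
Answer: -1244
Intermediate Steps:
C(z) = 3*z (C(z) = 2*z + z = 3*z)
W(R, o) = 4 - 12*R (W(R, o) = 4 - R*12 = 4 - 12*R)
W(109, 217) - C(-20) = (4 - 12*109) - 3*(-20) = (4 - 1308) - 1*(-60) = -1304 + 60 = -1244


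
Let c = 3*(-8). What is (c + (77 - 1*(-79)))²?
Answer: 17424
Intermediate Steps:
c = -24
(c + (77 - 1*(-79)))² = (-24 + (77 - 1*(-79)))² = (-24 + (77 + 79))² = (-24 + 156)² = 132² = 17424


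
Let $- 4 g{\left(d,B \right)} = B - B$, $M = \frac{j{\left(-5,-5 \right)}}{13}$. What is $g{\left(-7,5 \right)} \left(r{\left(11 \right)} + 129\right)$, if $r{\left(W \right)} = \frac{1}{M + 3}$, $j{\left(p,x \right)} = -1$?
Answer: $0$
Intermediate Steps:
$M = - \frac{1}{13} \approx -0.076923$
$g{\left(d,B \right)} = 0$ ($g{\left(d,B \right)} = - \frac{B - B}{4} = \left(- \frac{1}{4}\right) 0 = 0$)
$r{\left(W \right)} = \frac{13}{38}$ ($r{\left(W \right)} = \frac{1}{- \frac{1}{13} + 3} = \frac{1}{\frac{38}{13}} = \frac{13}{38}$)
$g{\left(-7,5 \right)} \left(r{\left(11 \right)} + 129\right) = 0 \left(\frac{13}{38} + 129\right) = 0 \cdot \frac{4915}{38} = 0$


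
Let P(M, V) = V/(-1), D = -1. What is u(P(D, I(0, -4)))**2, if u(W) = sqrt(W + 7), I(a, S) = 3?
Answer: 4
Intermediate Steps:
P(M, V) = -V (P(M, V) = V*(-1) = -V)
u(W) = sqrt(7 + W)
u(P(D, I(0, -4)))**2 = (sqrt(7 - 1*3))**2 = (sqrt(7 - 3))**2 = (sqrt(4))**2 = 2**2 = 4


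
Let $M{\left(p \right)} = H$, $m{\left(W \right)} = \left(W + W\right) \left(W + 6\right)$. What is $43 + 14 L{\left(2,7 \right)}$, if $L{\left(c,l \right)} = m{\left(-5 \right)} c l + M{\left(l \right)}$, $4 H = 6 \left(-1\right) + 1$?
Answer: $- \frac{3869}{2} \approx -1934.5$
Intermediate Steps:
$H = - \frac{5}{4}$ ($H = \frac{6 \left(-1\right) + 1}{4} = \frac{-6 + 1}{4} = \frac{1}{4} \left(-5\right) = - \frac{5}{4} \approx -1.25$)
$m{\left(W \right)} = 2 W \left(6 + W\right)$
$M{\left(p \right)} = - \frac{5}{4}$
$L{\left(c,l \right)} = - \frac{5}{4} - 10 c l$ ($L{\left(c,l \right)} = 2 \left(-5\right) \left(6 - 5\right) c l - \frac{5}{4} = 2 \left(-5\right) 1 c l - \frac{5}{4} = - 10 c l - \frac{5}{4} = - \frac{5}{4} - 10 c l$)
$43 + 14 L{\left(2,7 \right)} = 43 + 14 \left(- \frac{5}{4} - 20 \cdot 7\right) = 43 + 14 \left(- \frac{5}{4} - 140\right) = 43 + 14 \left(- \frac{565}{4}\right) = 43 - \frac{3955}{2} = - \frac{3869}{2}$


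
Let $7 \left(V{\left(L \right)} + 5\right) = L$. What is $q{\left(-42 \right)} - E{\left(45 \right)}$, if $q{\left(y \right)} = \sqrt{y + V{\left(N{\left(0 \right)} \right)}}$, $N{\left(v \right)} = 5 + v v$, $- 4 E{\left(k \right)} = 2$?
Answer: $\frac{1}{2} + \frac{18 i \sqrt{7}}{7} \approx 0.5 + 6.8034 i$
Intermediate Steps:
$E{\left(k \right)} = - \frac{1}{2}$ ($E{\left(k \right)} = \left(- \frac{1}{4}\right) 2 = - \frac{1}{2}$)
$N{\left(v \right)} = 5 + v^{2}$
$V{\left(L \right)} = -5 + \frac{L}{7}$
$q{\left(y \right)} = \sqrt{- \frac{30}{7} + y}$ ($q{\left(y \right)} = \sqrt{y - \left(5 - \frac{5 + 0^{2}}{7}\right)} = \sqrt{y - \left(5 - \frac{5 + 0}{7}\right)} = \sqrt{y + \left(-5 + \frac{1}{7} \cdot 5\right)} = \sqrt{y + \left(-5 + \frac{5}{7}\right)} = \sqrt{y - \frac{30}{7}} = \sqrt{- \frac{30}{7} + y}$)
$q{\left(-42 \right)} - E{\left(45 \right)} = \frac{\sqrt{-210 + 49 \left(-42\right)}}{7} - - \frac{1}{2} = \frac{\sqrt{-210 - 2058}}{7} + \frac{1}{2} = \frac{\sqrt{-2268}}{7} + \frac{1}{2} = \frac{18 i \sqrt{7}}{7} + \frac{1}{2} = \frac{1}{2} + \frac{18 i \sqrt{7}}{7}$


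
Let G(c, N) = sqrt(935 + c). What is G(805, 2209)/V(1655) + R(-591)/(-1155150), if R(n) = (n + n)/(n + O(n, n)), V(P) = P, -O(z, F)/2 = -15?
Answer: -197/108006525 + 2*sqrt(435)/1655 ≈ 0.025203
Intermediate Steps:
O(z, F) = 30 (O(z, F) = -2*(-15) = 30)
R(n) = 2*n/(30 + n) (R(n) = (n + n)/(n + 30) = (2*n)/(30 + n) = 2*n/(30 + n))
G(805, 2209)/V(1655) + R(-591)/(-1155150) = sqrt(935 + 805)/1655 + (2*(-591)/(30 - 591))/(-1155150) = sqrt(1740)*(1/1655) + (2*(-591)/(-561))*(-1/1155150) = (2*sqrt(435))*(1/1655) + (2*(-591)*(-1/561))*(-1/1155150) = 2*sqrt(435)/1655 + (394/187)*(-1/1155150) = 2*sqrt(435)/1655 - 197/108006525 = -197/108006525 + 2*sqrt(435)/1655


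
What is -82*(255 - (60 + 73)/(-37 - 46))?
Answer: -1746436/83 ≈ -21041.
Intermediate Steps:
-82*(255 - (60 + 73)/(-37 - 46)) = -82*(255 - 133/(-83)) = -82*(255 - 133*(-1)/83) = -82*(255 - 1*(-133/83)) = -82*(255 + 133/83) = -82*21298/83 = -1746436/83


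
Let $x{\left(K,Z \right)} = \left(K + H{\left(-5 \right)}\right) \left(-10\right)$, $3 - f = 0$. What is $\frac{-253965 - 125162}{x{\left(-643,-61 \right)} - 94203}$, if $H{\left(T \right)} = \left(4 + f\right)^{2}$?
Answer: $\frac{54161}{12609} \approx 4.2954$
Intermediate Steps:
$f = 3$ ($f = 3 - 0 = 3 + 0 = 3$)
$H{\left(T \right)} = 49$ ($H{\left(T \right)} = \left(4 + 3\right)^{2} = 7^{2} = 49$)
$x{\left(K,Z \right)} = -490 - 10 K$ ($x{\left(K,Z \right)} = \left(K + 49\right) \left(-10\right) = \left(49 + K\right) \left(-10\right) = -490 - 10 K$)
$\frac{-253965 - 125162}{x{\left(-643,-61 \right)} - 94203} = \frac{-253965 - 125162}{\left(-490 - -6430\right) - 94203} = - \frac{379127}{\left(-490 + 6430\right) - 94203} = - \frac{379127}{5940 - 94203} = - \frac{379127}{-88263} = \left(-379127\right) \left(- \frac{1}{88263}\right) = \frac{54161}{12609}$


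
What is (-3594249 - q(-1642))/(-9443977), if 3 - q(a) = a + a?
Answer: 3597536/9443977 ≈ 0.38093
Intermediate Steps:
q(a) = 3 - 2*a (q(a) = 3 - (a + a) = 3 - 2*a)
(-3594249 - q(-1642))/(-9443977) = (-3594249 - (3 - 2*(-1642)))/(-9443977) = (-3594249 - (3 + 3284))*(-1/9443977) = (-3594249 - 1*3287)*(-1/9443977) = (-3594249 - 3287)*(-1/9443977) = -3597536*(-1/9443977) = 3597536/9443977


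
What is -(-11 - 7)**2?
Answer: -324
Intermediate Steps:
-(-11 - 7)**2 = -1*(-18)**2 = -1*324 = -324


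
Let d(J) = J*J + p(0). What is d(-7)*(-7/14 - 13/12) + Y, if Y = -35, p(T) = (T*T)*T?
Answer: -1351/12 ≈ -112.58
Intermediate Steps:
p(T) = T³ (p(T) = T²*T = T³)
d(J) = J² (d(J) = J*J + 0³ = J² + 0 = J²)
d(-7)*(-7/14 - 13/12) + Y = (-7)²*(-7/14 - 13/12) - 35 = 49*(-7*1/14 - 13*1/12) - 35 = 49*(-½ - 13/12) - 35 = 49*(-19/12) - 35 = -931/12 - 35 = -1351/12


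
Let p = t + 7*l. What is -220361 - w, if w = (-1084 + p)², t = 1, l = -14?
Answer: -1615122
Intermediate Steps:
p = -97 (p = 1 + 7*(-14) = 1 - 98 = -97)
w = 1394761 (w = (-1084 - 97)² = (-1181)² = 1394761)
-220361 - w = -220361 - 1*1394761 = -220361 - 1394761 = -1615122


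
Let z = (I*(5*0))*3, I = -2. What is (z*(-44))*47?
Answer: 0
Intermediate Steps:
z = 0 (z = -10*0*3 = -2*0*3 = 0*3 = 0)
(z*(-44))*47 = (0*(-44))*47 = 0*47 = 0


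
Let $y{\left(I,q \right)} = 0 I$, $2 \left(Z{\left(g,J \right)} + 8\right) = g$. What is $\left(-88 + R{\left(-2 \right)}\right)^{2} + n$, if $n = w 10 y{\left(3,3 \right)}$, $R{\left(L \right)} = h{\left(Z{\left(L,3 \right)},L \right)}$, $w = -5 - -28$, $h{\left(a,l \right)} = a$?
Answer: $9409$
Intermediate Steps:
$Z{\left(g,J \right)} = -8 + \frac{g}{2}$
$w = 23$ ($w = -5 + 28 = 23$)
$y{\left(I,q \right)} = 0$
$R{\left(L \right)} = -8 + \frac{L}{2}$
$n = 0$ ($n = 23 \cdot 10 \cdot 0 = 230 \cdot 0 = 0$)
$\left(-88 + R{\left(-2 \right)}\right)^{2} + n = \left(-88 + \left(-8 + \frac{1}{2} \left(-2\right)\right)\right)^{2} + 0 = \left(-88 - 9\right)^{2} + 0 = \left(-97\right)^{2} + 0 = 9409 + 0 = 9409$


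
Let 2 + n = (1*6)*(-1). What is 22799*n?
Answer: -182392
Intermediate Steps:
n = -8 (n = -2 + (1*6)*(-1) = -2 + 6*(-1) = -2 - 6 = -8)
22799*n = 22799*(-8) = -182392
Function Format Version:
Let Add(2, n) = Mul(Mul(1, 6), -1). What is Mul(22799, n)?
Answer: -182392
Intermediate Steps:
n = -8 (n = Add(-2, Mul(Mul(1, 6), -1)) = Add(-2, Mul(6, -1)) = Add(-2, -6) = -8)
Mul(22799, n) = Mul(22799, -8) = -182392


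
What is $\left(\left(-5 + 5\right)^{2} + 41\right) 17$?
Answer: $697$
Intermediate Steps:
$\left(\left(-5 + 5\right)^{2} + 41\right) 17 = \left(0^{2} + 41\right) 17 = \left(0 + 41\right) 17 = 41 \cdot 17 = 697$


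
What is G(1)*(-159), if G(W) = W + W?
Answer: -318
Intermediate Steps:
G(W) = 2*W
G(1)*(-159) = (2*1)*(-159) = 2*(-159) = -318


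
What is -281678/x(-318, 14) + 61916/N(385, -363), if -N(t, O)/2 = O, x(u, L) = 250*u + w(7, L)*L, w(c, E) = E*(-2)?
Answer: 1287772825/14500398 ≈ 88.809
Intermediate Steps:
w(c, E) = -2*E
x(u, L) = -2*L² + 250*u (x(u, L) = 250*u + (-2*L)*L = 250*u - 2*L² = -2*L² + 250*u)
N(t, O) = -2*O
-281678/x(-318, 14) + 61916/N(385, -363) = -281678/(-2*14² + 250*(-318)) + 61916/((-2*(-363))) = -281678/(-2*196 - 79500) + 61916/726 = -281678/(-392 - 79500) + 61916*(1/726) = -281678/(-79892) + 30958/363 = -281678*(-1/79892) + 30958/363 = 140839/39946 + 30958/363 = 1287772825/14500398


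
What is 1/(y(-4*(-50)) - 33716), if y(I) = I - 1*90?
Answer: -1/33606 ≈ -2.9757e-5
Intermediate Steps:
y(I) = -90 + I (y(I) = I - 90 = -90 + I)
1/(y(-4*(-50)) - 33716) = 1/((-90 - 4*(-50)) - 33716) = 1/((-90 + 200) - 33716) = 1/(110 - 33716) = 1/(-33606) = -1/33606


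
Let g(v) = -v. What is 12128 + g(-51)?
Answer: 12179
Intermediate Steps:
12128 + g(-51) = 12128 - 1*(-51) = 12128 + 51 = 12179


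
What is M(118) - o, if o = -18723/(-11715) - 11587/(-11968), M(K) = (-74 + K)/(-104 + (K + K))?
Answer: -28462139/12745920 ≈ -2.2330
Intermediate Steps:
M(K) = (-74 + K)/(-104 + 2*K)
o = 10903593/4248640 (o = -18723*(-1/11715) - 11587*(-1/11968) = 6241/3905 + 11587/11968 = 10903593/4248640 ≈ 2.5664)
M(118) - o = (-74 + 118)/(2*(-52 + 118)) - 1*10903593/4248640 = (1/2)*44/66 - 10903593/4248640 = (1/2)*(1/66)*44 - 10903593/4248640 = 1/3 - 10903593/4248640 = -28462139/12745920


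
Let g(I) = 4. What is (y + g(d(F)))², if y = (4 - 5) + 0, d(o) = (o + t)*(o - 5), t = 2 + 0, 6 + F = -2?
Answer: 9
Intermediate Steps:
F = -8 (F = -6 - 2 = -8)
t = 2
d(o) = (-5 + o)*(2 + o) (d(o) = (o + 2)*(o - 5) = (2 + o)*(-5 + o) = (-5 + o)*(2 + o))
y = -1 (y = -1 + 0 = -1)
(y + g(d(F)))² = (-1 + 4)² = 3² = 9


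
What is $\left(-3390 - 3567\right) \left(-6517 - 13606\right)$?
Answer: $139995711$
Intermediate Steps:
$\left(-3390 - 3567\right) \left(-6517 - 13606\right) = \left(-6957\right) \left(-20123\right) = 139995711$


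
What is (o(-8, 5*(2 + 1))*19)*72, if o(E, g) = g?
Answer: 20520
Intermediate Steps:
(o(-8, 5*(2 + 1))*19)*72 = ((5*(2 + 1))*19)*72 = ((5*3)*19)*72 = (15*19)*72 = 285*72 = 20520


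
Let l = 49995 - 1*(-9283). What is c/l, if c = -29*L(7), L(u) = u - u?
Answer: 0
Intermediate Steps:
L(u) = 0
c = 0 (c = -29*0 = 0)
l = 59278 (l = 49995 + 9283 = 59278)
c/l = 0/59278 = 0*(1/59278) = 0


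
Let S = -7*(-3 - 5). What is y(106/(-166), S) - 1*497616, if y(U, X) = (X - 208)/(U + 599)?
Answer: -3089201705/6208 ≈ -4.9762e+5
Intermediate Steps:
S = 56 (S = -7*(-8) = 56)
y(U, X) = (-208 + X)/(599 + U)
y(106/(-166), S) - 1*497616 = (-208 + 56)/(599 + 106/(-166)) - 1*497616 = -152/(599 + 106*(-1/166)) - 497616 = -152/(599 - 53/83) - 497616 = -152/(49664/83) - 497616 = (83/49664)*(-152) - 497616 = -1577/6208 - 497616 = -3089201705/6208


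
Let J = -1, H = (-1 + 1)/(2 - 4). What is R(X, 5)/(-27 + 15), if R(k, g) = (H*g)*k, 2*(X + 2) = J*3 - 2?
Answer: 0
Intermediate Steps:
H = 0 (H = 0/(-2) = 0*(-½) = 0)
X = -9/2 (X = -2 + (-1*3 - 2)/2 = -2 + (-3 - 2)/2 = -2 + (½)*(-5) = -2 - 5/2 = -9/2 ≈ -4.5000)
R(k, g) = 0 (R(k, g) = (0*g)*k = 0*k = 0)
R(X, 5)/(-27 + 15) = 0/(-27 + 15) = 0/(-12) = 0*(-1/12) = 0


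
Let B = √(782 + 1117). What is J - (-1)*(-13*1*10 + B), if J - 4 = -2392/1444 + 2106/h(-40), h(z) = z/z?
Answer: 714182/361 + 3*√211 ≈ 2021.9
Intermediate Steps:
h(z) = 1
J = 761112/361 (J = 4 + (-2392/1444 + 2106/1) = 4 + (-2392*1/1444 + 2106*1) = 4 + (-598/361 + 2106) = 4 + 759668/361 = 761112/361 ≈ 2108.3)
B = 3*√211 (B = √1899 = 3*√211 ≈ 43.578)
J - (-1)*(-13*1*10 + B) = 761112/361 - (-1)*(-13*1*10 + 3*√211) = 761112/361 - (-1)*(-13*10 + 3*√211) = 761112/361 - (-1)*(-130 + 3*√211) = 761112/361 - (130 - 3*√211) = 761112/361 + (-130 + 3*√211) = 714182/361 + 3*√211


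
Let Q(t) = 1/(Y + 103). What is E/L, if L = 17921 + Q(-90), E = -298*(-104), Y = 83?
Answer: 5764512/3333307 ≈ 1.7294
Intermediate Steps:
Q(t) = 1/186 (Q(t) = 1/(83 + 103) = 1/186)
E = 30992
L = 3333307/186 (L = 17921 + 1/186 = 3333307/186 ≈ 17921.)
E/L = 30992/(3333307/186) = 30992*(186/3333307) = 5764512/3333307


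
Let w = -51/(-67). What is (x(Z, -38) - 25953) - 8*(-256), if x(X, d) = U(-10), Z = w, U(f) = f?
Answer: -23915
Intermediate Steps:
w = 51/67 (w = -51*(-1/67) = 51/67 ≈ 0.76119)
Z = 51/67 ≈ 0.76119
x(X, d) = -10
(x(Z, -38) - 25953) - 8*(-256) = (-10 - 25953) - 8*(-256) = -25963 + 2048 = -23915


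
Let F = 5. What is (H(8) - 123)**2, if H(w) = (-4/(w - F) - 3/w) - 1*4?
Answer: 9541921/576 ≈ 16566.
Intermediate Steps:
H(w) = -4 - 4/(-5 + w) - 3/w (H(w) = (-4/(w - 1*5) - 3/w) - 1*4 = (-4/(w - 5) - 3/w) - 4 = (-4/(-5 + w) - 3/w) - 4 = -4 - 4/(-5 + w) - 3/w)
(H(8) - 123)**2 = ((15 - 4*8**2 + 13*8)/(8*(-5 + 8)) - 123)**2 = ((1/8)*(15 - 4*64 + 104)/3 - 123)**2 = ((1/8)*(1/3)*(15 - 256 + 104) - 123)**2 = ((1/8)*(1/3)*(-137) - 123)**2 = (-137/24 - 123)**2 = (-3089/24)**2 = 9541921/576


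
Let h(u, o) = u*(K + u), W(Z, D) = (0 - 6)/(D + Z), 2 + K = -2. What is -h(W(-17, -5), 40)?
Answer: 123/121 ≈ 1.0165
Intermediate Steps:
K = -4 (K = -2 - 2 = -4)
W(Z, D) = -6/(D + Z)
h(u, o) = u*(-4 + u)
-h(W(-17, -5), 40) = -(-6/(-5 - 17))*(-4 - 6/(-5 - 17)) = -(-6/(-22))*(-4 - 6/(-22)) = -(-6*(-1/22))*(-4 - 6*(-1/22)) = -3*(-4 + 3/11)/11 = -3*(-41)/(11*11) = -1*(-123/121) = 123/121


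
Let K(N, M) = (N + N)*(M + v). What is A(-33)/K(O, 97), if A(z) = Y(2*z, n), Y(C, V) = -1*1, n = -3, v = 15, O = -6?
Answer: 1/1344 ≈ 0.00074405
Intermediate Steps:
K(N, M) = 2*N*(15 + M) (K(N, M) = (N + N)*(M + 15) = (2*N)*(15 + M) = 2*N*(15 + M))
Y(C, V) = -1
A(z) = -1
A(-33)/K(O, 97) = -1/(2*(-6)*(15 + 97)) = -1/(2*(-6)*112) = -1/(-1344) = -1*(-1/1344) = 1/1344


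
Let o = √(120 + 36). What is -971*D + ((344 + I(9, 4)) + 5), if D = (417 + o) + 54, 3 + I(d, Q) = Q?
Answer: -456991 - 1942*√39 ≈ -4.6912e+5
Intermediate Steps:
o = 2*√39 (o = √156 = 2*√39 ≈ 12.490)
I(d, Q) = -3 + Q
D = 471 + 2*√39 (D = (417 + 2*√39) + 54 = 471 + 2*√39 ≈ 483.49)
-971*D + ((344 + I(9, 4)) + 5) = -971*(471 + 2*√39) + ((344 + (-3 + 4)) + 5) = (-457341 - 1942*√39) + ((344 + 1) + 5) = (-457341 - 1942*√39) + (345 + 5) = (-457341 - 1942*√39) + 350 = -456991 - 1942*√39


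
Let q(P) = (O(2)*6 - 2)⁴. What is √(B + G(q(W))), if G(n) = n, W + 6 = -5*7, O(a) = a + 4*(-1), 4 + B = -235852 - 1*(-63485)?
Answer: I*√133955 ≈ 366.0*I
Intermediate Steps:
B = -172371 (B = -4 + (-235852 - 1*(-63485)) = -4 + (-235852 + 63485) = -4 - 172367 = -172371)
O(a) = -4 + a (O(a) = a - 4 = -4 + a)
W = -41 (W = -6 - 5*7 = -6 - 35 = -41)
q(P) = 38416 (q(P) = ((-4 + 2)*6 - 2)⁴ = (-2*6 - 2)⁴ = (-12 - 2)⁴ = (-14)⁴ = 38416)
√(B + G(q(W))) = √(-172371 + 38416) = √(-133955) = I*√133955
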